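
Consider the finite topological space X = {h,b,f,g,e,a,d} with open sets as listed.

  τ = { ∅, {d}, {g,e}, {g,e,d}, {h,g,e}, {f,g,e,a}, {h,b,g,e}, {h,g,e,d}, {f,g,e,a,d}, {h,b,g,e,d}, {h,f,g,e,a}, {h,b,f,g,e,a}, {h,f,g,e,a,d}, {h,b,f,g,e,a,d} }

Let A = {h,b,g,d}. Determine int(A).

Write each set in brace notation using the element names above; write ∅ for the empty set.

{d}

opens ⊆ A: ∅, {d}; union → int = {d}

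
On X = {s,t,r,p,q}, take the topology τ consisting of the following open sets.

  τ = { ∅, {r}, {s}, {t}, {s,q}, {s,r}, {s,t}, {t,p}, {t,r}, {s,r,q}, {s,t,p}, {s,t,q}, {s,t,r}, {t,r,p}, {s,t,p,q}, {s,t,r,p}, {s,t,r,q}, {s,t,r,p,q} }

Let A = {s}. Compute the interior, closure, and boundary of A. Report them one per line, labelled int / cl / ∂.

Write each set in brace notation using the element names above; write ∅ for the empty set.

int(A) = {s}
cl(A)  = {s,q}
∂A     = {q}

U open, U⊆A: ∅, {s}. int(A) = ⋃ = {s}
X∖A={t,r,p,q}, int(X∖A)={t,r,p}, hence cl(A)={s,q}
∂A: remove int from cl → {q}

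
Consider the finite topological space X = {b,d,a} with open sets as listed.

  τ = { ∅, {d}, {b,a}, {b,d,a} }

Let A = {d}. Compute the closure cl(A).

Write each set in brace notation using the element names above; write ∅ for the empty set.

X∖A={b,a}, int(X∖A)={b,a}, hence cl(A)={d}

{d}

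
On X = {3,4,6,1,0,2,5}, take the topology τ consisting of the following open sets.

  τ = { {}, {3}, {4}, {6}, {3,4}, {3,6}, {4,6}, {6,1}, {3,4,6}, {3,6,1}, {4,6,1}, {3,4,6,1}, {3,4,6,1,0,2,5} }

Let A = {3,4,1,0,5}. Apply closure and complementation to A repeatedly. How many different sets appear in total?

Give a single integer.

cl via duality: int({6,2}) = {6}, so X∖{6} = {3,4,1,0,2,5}
Write k for closure, c for complement:
  1. A     = {3,4,1,0,5}
  2. kA    = {3,4,1,0,2,5}
  3. cA    = {6,2}
  4. ckA   = {6}
  5. kcA   = {6,1,0,2,5}
  6. ckcA  = {3,4}
  7. kckcA = {3,4,0,2,5}
  8. ckckcA = {6,1}
applying k or c yields no new set

8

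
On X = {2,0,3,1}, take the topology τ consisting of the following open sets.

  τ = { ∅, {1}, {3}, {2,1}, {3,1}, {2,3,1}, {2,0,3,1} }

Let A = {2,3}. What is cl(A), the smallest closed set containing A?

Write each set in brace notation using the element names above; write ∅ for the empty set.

{2,0,3}

X∖A={0,1}, int(X∖A)={1}, hence cl(A)={2,0,3}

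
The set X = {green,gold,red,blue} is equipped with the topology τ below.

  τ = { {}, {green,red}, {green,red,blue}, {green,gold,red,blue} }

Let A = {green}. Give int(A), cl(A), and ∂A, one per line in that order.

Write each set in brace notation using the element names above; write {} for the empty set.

open subsets of A: {}; so int(A) = {}
closure: X∖int(X∖A) = X∖{} = {green,gold,red,blue}
∂A = {green,gold,red,blue} minus {} = {green,gold,red,blue}

int(A) = {}
cl(A)  = {green,gold,red,blue}
∂A     = {green,gold,red,blue}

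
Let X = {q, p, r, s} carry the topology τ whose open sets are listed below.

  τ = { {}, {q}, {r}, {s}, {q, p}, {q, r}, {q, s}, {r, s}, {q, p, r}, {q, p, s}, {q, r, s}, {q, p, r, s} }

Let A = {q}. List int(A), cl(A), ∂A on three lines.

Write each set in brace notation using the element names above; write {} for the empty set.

U open, U⊆A: {}, {q}. int(A) = ⋃ = {q}
X∖A={p, r, s}, int(X∖A)={r, s}, hence cl(A)={q, p}
∂A: remove int from cl → {p}

int(A) = {q}
cl(A)  = {q, p}
∂A     = {p}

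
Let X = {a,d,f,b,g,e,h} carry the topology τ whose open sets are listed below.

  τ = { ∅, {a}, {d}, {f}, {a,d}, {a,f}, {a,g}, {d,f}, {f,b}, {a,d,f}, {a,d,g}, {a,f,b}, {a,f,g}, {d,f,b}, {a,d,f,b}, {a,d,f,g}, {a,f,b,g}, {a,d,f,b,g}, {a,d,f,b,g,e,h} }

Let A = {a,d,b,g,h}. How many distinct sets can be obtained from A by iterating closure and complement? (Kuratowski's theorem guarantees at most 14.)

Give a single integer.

X∖A={f,e}, int(X∖A)={f}, hence cl(A)={a,d,b,g,e,h}
Orbit (k=closure, c=complement):
  1. A     = {a,d,b,g,h}
  2. kA    = {a,d,b,g,e,h}
  3. cA    = {f,e}
  4. ckA   = {f}
  5. kcA   = {f,b,e,h}
  6. ckcA  = {a,d,g}
  7. kckcA = {a,d,g,e,h}
  8. ckckcA = {f,b}
(closed under both — stop)

8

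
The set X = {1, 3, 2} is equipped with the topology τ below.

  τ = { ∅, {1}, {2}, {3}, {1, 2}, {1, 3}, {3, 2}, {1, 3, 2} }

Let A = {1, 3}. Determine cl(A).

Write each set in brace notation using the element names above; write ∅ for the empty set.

closure: X∖int(X∖A) = X∖{2} = {1, 3}

{1, 3}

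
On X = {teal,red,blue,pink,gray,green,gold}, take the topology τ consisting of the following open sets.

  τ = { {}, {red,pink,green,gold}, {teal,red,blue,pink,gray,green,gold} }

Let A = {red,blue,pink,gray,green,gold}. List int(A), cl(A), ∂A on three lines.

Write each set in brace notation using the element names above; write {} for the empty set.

open subsets of A: {}, {red,pink,green,gold}; so int(A) = {red,pink,green,gold}
closure: X∖int(X∖A) = X∖{} = {teal,red,blue,pink,gray,green,gold}
∂A = {teal,red,blue,pink,gray,green,gold} minus {red,pink,green,gold} = {teal,blue,gray}

int(A) = {red,pink,green,gold}
cl(A)  = {teal,red,blue,pink,gray,green,gold}
∂A     = {teal,blue,gray}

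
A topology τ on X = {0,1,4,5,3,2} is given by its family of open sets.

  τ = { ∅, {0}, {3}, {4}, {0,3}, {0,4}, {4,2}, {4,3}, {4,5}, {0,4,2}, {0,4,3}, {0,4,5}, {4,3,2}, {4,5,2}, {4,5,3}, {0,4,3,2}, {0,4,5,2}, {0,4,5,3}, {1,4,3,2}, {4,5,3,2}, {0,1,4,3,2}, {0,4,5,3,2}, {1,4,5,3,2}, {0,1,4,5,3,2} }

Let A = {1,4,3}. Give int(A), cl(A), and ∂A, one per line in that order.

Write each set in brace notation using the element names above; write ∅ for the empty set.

int(A) = {4,3}
cl(A)  = {1,4,5,3,2}
∂A     = {1,5,2}

interior: largest open inside A is {4,3} (from ∅, {4}, {3}, {4,3})
cl via duality: int({0,5,2}) = {0}, so X∖{0} = {1,4,5,3,2}
cl∖int = {1,5,2}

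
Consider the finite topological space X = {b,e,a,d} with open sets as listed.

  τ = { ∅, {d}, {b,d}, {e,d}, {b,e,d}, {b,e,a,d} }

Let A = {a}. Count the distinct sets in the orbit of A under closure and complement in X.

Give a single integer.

4

X∖A={b,e,d}, int(X∖A)={b,e,d}, hence cl(A)={a}
Orbit (k=closure, c=complement):
  1. A     = {a}
  2. cA    = {b,e,d}
  3. kcA   = {b,e,a,d}
  4. ckcA  = ∅
(closed under both — stop)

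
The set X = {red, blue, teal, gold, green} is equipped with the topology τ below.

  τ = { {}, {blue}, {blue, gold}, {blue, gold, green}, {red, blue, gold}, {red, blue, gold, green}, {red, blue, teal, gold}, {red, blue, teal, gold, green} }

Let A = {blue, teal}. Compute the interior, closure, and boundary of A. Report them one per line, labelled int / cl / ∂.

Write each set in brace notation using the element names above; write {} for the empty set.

interior: largest open inside A is {blue} (from {}, {blue})
cl via duality: int({red, gold, green}) = {}, so X∖{} = {red, blue, teal, gold, green}
cl∖int = {red, teal, gold, green}

int(A) = {blue}
cl(A)  = {red, blue, teal, gold, green}
∂A     = {red, teal, gold, green}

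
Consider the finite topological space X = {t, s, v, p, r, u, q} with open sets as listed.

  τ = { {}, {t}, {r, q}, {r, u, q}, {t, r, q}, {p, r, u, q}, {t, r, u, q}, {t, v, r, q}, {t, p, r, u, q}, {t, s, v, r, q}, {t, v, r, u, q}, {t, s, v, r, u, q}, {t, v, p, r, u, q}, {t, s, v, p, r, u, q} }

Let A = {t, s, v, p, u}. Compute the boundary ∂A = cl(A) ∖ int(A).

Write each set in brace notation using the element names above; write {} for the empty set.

{s, v, p, u}

opens ⊆ A: {}, {t}; union → int = {t}
complement {r, q}; its interior {r, q}; cl(A) = X∖{r, q} = {t, s, v, p, u}
boundary = {t, s, v, p, u} ∖ {t} = {s, v, p, u}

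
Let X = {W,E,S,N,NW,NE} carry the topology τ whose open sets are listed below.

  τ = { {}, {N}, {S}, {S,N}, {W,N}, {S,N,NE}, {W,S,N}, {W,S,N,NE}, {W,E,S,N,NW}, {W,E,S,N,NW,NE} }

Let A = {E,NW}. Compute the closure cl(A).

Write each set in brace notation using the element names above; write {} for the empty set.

cl via duality: int({W,S,N,NE}) = {W,S,N,NE}, so X∖{W,S,N,NE} = {E,NW}

{E,NW}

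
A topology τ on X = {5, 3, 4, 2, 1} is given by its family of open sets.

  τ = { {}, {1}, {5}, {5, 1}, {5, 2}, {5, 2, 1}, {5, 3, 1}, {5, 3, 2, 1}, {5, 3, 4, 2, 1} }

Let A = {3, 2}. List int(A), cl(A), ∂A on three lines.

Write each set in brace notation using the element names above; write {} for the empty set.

open subsets of A: {}; so int(A) = {}
closure: X∖int(X∖A) = X∖{5, 1} = {3, 4, 2}
∂A = {3, 4, 2} minus {} = {3, 4, 2}

int(A) = {}
cl(A)  = {3, 4, 2}
∂A     = {3, 4, 2}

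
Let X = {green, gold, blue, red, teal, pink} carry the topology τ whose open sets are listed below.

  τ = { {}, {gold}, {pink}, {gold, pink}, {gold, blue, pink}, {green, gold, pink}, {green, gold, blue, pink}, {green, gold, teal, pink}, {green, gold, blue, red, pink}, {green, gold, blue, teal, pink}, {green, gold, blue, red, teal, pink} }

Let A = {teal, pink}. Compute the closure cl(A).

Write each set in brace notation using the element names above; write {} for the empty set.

{green, blue, red, teal, pink}

X∖A={green, gold, blue, red}, int(X∖A)={gold}, hence cl(A)={green, blue, red, teal, pink}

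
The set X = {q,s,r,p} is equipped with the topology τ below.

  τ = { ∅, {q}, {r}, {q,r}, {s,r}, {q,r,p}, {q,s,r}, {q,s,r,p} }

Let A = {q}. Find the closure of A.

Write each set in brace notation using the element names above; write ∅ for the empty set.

closure: X∖int(X∖A) = X∖{s,r} = {q,p}

{q,p}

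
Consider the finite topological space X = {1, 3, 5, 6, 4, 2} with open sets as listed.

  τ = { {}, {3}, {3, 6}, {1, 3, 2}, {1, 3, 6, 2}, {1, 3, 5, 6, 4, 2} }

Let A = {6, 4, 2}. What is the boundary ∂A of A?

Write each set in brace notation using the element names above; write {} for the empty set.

interior: largest open inside A is {} (from {})
cl via duality: int({1, 3, 5}) = {3}, so X∖{3} = {1, 5, 6, 4, 2}
cl∖int = {1, 5, 6, 4, 2}

{1, 5, 6, 4, 2}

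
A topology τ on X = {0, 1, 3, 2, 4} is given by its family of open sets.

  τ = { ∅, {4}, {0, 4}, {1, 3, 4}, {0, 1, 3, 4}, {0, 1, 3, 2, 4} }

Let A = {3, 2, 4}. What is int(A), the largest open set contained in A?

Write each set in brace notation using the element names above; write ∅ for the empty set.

{4}

interior: largest open inside A is {4} (from ∅, {4})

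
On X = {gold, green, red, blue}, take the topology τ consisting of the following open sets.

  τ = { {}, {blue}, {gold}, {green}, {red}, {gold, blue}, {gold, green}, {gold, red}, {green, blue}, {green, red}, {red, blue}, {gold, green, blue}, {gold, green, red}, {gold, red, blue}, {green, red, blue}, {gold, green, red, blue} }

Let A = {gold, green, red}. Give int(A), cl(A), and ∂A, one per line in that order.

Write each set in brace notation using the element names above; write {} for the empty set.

int(A) = {gold, green, red}
cl(A)  = {gold, green, red}
∂A     = {}

U open, U⊆A: {}, {gold}, {green}, {red}, {gold, green}, {gold, red}, {green, red}, {gold, green, red}. int(A) = ⋃ = {gold, green, red}
X∖A={blue}, int(X∖A)={blue}, hence cl(A)={gold, green, red}
∂A: remove int from cl → {}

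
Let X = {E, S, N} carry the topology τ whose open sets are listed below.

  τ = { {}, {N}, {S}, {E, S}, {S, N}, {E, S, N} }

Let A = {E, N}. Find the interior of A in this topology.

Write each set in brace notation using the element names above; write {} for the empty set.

open subsets of A: {}, {N}; so int(A) = {N}

{N}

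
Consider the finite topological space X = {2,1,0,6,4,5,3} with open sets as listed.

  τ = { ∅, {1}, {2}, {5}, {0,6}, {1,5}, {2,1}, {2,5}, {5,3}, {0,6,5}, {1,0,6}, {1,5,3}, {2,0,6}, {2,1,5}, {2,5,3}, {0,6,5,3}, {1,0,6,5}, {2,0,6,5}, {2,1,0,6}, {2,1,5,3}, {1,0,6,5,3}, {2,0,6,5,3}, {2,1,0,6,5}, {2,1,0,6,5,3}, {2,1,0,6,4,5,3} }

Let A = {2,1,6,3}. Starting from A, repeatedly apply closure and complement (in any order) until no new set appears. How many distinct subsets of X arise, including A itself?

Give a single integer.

closure: X∖int(X∖A) = X∖{5} = {2,1,0,6,4,3}
Let k=closure and c=complement:
  1. A     = {2,1,6,3}
  2. kA    = {2,1,0,6,4,3}
  3. cA    = {0,4,5}
  4. ckA   = {5}
  5. kcA   = {0,6,4,5,3}
  6. kckA  = {4,5,3}
  7. ckcA  = {2,1}
  8. ckckA = {2,1,0,6}
  9. kckcA = {2,1,4}
  10. kckckA = {2,1,0,6,4}
  11. ckckcA = {0,6,5,3}
  12. ckckckA = {5,3}
— saturated at 12

12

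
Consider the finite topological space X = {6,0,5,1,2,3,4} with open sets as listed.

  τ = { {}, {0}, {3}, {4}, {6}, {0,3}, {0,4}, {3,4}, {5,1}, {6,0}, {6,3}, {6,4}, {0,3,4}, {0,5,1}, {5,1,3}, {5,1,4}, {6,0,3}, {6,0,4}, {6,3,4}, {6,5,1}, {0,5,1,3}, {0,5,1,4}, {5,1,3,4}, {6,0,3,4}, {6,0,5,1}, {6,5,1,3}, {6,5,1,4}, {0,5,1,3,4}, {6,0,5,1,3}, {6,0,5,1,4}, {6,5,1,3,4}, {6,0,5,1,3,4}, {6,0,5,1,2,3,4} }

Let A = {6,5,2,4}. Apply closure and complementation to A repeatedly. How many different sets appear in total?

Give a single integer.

10

X∖A={0,1,3}, int(X∖A)={0,3}, hence cl(A)={6,5,1,2,4}
Orbit (k=closure, c=complement):
  1. A     = {6,5,2,4}
  2. kA    = {6,5,1,2,4}
  3. cA    = {0,1,3}
  4. ckA   = {0,3}
  5. kcA   = {0,5,1,2,3}
  6. kckA  = {0,2,3}
  7. ckcA  = {6,4}
  8. ckckA = {6,5,1,4}
  9. kckcA = {6,2,4}
  10. ckckcA = {0,5,1,3}
(closed under both — stop)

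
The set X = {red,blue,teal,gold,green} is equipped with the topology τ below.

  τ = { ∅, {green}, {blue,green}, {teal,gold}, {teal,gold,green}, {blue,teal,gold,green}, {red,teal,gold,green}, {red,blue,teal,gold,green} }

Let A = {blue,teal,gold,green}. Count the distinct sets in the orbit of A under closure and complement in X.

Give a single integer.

4

closure: X∖int(X∖A) = X∖∅ = {red,blue,teal,gold,green}
Let k=closure and c=complement:
  1. A     = {blue,teal,gold,green}
  2. kA    = {red,blue,teal,gold,green}
  3. cA    = {red}
  4. ckA   = ∅
— saturated at 4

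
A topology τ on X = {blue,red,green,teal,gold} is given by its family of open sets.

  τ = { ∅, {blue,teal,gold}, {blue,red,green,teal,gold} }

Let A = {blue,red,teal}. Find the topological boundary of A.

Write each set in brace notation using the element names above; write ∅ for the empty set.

open subsets of A: ∅; so int(A) = ∅
closure: X∖int(X∖A) = X∖∅ = {blue,red,green,teal,gold}
∂A = {blue,red,green,teal,gold} minus ∅ = {blue,red,green,teal,gold}

{blue,red,green,teal,gold}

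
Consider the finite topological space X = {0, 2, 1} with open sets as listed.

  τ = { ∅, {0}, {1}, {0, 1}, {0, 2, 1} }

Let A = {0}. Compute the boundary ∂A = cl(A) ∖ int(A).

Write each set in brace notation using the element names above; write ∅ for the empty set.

opens ⊆ A: ∅, {0}; union → int = {0}
complement {2, 1}; its interior {1}; cl(A) = X∖{1} = {0, 2}
boundary = {0, 2} ∖ {0} = {2}

{2}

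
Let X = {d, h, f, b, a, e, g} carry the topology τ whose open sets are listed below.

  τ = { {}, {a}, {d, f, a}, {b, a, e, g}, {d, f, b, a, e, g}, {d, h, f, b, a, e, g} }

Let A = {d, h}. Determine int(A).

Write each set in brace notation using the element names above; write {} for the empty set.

{}

U open, U⊆A: {}. int(A) = ⋃ = {}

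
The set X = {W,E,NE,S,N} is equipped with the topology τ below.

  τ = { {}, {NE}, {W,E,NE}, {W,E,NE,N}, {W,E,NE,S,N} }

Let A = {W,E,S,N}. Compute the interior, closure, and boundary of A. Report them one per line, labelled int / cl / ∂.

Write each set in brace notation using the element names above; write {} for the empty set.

int(A) = {}
cl(A)  = {W,E,S,N}
∂A     = {W,E,S,N}

opens ⊆ A: {}; union → int = {}
complement {NE}; its interior {NE}; cl(A) = X∖{NE} = {W,E,S,N}
boundary = {W,E,S,N} ∖ {} = {W,E,S,N}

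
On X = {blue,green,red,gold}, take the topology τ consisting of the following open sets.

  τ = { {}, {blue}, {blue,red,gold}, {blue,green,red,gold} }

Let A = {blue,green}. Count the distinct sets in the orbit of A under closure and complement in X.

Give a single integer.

6

cl via duality: int({red,gold}) = {}, so X∖{} = {blue,green,red,gold}
Write k for closure, c for complement:
  1. A     = {blue,green}
  2. kA    = {blue,green,red,gold}
  3. cA    = {red,gold}
  4. ckA   = {}
  5. kcA   = {green,red,gold}
  6. ckcA  = {blue}
applying k or c yields no new set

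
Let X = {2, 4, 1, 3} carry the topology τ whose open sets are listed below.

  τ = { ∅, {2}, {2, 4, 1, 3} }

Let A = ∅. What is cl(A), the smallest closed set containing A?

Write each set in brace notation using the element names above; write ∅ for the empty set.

∅

closure: X∖int(X∖A) = X∖{2, 4, 1, 3} = ∅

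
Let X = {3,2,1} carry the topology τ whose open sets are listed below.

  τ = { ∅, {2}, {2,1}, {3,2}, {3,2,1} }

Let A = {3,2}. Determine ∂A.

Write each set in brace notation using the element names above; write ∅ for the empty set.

{1}

U open, U⊆A: ∅, {2}, {3,2}. int(A) = ⋃ = {3,2}
X∖A={1}, int(X∖A)=∅, hence cl(A)={3,2,1}
∂A: remove int from cl → {1}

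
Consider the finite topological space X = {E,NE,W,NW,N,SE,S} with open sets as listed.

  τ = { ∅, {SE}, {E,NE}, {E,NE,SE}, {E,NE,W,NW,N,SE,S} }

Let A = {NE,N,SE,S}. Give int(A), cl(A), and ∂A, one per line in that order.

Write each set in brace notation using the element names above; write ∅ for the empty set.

opens ⊆ A: ∅, {SE}; union → int = {SE}
complement {E,W,NW}; its interior ∅; cl(A) = X∖∅ = {E,NE,W,NW,N,SE,S}
boundary = {E,NE,W,NW,N,SE,S} ∖ {SE} = {E,NE,W,NW,N,S}

int(A) = {SE}
cl(A)  = {E,NE,W,NW,N,SE,S}
∂A     = {E,NE,W,NW,N,S}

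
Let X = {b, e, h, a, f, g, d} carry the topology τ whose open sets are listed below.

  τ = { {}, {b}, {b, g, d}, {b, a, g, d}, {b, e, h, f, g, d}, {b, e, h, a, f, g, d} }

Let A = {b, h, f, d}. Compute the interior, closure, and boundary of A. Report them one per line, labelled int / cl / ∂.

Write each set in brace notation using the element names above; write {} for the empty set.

opens ⊆ A: {}, {b}; union → int = {b}
complement {e, a, g}; its interior {}; cl(A) = X∖{} = {b, e, h, a, f, g, d}
boundary = {b, e, h, a, f, g, d} ∖ {b} = {e, h, a, f, g, d}

int(A) = {b}
cl(A)  = {b, e, h, a, f, g, d}
∂A     = {e, h, a, f, g, d}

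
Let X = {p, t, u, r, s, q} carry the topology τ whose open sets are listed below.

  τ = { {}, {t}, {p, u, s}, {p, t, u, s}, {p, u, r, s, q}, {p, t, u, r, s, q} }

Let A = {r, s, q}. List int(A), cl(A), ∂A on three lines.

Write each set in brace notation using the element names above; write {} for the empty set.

interior: largest open inside A is {} (from {})
cl via duality: int({p, t, u}) = {t}, so X∖{t} = {p, u, r, s, q}
cl∖int = {p, u, r, s, q}

int(A) = {}
cl(A)  = {p, u, r, s, q}
∂A     = {p, u, r, s, q}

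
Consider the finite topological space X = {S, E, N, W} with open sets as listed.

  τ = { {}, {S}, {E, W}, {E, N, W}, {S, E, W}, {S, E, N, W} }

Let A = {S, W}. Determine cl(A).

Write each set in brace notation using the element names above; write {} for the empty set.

{S, E, N, W}

closure: X∖int(X∖A) = X∖{} = {S, E, N, W}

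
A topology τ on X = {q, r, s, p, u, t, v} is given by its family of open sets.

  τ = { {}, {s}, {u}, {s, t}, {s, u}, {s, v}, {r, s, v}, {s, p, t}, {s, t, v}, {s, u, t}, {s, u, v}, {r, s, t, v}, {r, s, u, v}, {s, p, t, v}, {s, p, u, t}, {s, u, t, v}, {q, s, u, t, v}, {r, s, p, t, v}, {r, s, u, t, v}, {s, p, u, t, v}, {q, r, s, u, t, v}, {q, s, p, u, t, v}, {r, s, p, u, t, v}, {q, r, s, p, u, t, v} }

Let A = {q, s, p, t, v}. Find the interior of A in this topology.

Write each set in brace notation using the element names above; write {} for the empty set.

{s, p, t, v}

open subsets of A: {}, {s}, {s, v}, {s, t}, {s, p, t}, {s, t, v}, {s, p, t, v}; so int(A) = {s, p, t, v}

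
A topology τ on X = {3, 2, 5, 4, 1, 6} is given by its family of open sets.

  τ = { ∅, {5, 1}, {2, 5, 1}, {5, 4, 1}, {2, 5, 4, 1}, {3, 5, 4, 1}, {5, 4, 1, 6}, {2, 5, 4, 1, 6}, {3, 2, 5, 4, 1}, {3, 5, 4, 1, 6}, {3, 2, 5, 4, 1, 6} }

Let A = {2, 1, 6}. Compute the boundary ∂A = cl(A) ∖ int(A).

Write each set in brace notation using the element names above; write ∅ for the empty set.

interior: largest open inside A is ∅ (from ∅)
cl via duality: int({3, 5, 4}) = ∅, so X∖∅ = {3, 2, 5, 4, 1, 6}
cl∖int = {3, 2, 5, 4, 1, 6}

{3, 2, 5, 4, 1, 6}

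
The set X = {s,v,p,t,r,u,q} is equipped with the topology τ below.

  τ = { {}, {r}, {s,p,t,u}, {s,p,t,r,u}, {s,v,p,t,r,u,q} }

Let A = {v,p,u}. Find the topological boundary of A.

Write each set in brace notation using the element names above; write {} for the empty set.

opens ⊆ A: {}; union → int = {}
complement {s,t,r,q}; its interior {r}; cl(A) = X∖{r} = {s,v,p,t,u,q}
boundary = {s,v,p,t,u,q} ∖ {} = {s,v,p,t,u,q}

{s,v,p,t,u,q}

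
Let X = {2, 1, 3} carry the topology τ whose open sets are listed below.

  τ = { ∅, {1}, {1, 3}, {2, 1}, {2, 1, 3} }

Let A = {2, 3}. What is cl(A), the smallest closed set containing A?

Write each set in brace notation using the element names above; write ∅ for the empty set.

{2, 3}

closure: X∖int(X∖A) = X∖{1} = {2, 3}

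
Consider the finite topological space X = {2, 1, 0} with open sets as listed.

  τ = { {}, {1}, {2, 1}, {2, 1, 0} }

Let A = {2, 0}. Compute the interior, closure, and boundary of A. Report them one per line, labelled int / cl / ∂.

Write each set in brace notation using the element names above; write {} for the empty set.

int(A) = {}
cl(A)  = {2, 0}
∂A     = {2, 0}

opens ⊆ A: {}; union → int = {}
complement {1}; its interior {1}; cl(A) = X∖{1} = {2, 0}
boundary = {2, 0} ∖ {} = {2, 0}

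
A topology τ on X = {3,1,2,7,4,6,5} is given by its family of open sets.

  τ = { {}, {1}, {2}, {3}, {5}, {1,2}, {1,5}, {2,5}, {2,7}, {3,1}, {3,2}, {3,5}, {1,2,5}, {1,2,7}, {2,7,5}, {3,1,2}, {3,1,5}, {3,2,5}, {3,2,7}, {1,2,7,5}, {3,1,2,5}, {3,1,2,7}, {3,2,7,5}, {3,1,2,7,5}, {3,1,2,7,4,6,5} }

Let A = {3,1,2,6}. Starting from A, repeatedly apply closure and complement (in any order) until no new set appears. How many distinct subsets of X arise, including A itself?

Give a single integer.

8

closure: X∖int(X∖A) = X∖{5} = {3,1,2,7,4,6}
Let k=closure and c=complement:
  1. A     = {3,1,2,6}
  2. kA    = {3,1,2,7,4,6}
  3. cA    = {7,4,5}
  4. ckA   = {5}
  5. kcA   = {7,4,6,5}
  6. kckA  = {4,6,5}
  7. ckcA  = {3,1,2}
  8. ckckA = {3,1,2,7}
— saturated at 8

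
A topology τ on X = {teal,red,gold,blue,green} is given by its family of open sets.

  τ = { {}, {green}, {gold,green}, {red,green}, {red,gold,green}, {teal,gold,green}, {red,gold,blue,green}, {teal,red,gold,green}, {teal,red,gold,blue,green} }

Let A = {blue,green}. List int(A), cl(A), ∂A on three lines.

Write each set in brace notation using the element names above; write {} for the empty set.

open subsets of A: {}, {green}; so int(A) = {green}
closure: X∖int(X∖A) = X∖{} = {teal,red,gold,blue,green}
∂A = {teal,red,gold,blue,green} minus {green} = {teal,red,gold,blue}

int(A) = {green}
cl(A)  = {teal,red,gold,blue,green}
∂A     = {teal,red,gold,blue}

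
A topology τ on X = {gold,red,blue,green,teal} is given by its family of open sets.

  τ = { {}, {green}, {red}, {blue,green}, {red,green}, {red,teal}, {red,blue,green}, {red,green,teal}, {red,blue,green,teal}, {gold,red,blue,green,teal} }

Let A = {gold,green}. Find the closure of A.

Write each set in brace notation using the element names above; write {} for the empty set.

{gold,blue,green}

X∖A={red,blue,teal}, int(X∖A)={red,teal}, hence cl(A)={gold,blue,green}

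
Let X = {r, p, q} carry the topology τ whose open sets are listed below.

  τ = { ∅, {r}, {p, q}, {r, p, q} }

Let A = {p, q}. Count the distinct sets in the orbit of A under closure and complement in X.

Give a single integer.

2

X∖A={r}, int(X∖A)={r}, hence cl(A)={p, q}
Orbit (k=closure, c=complement):
  1. A     = {p, q}
  2. cA    = {r}
(closed under both — stop)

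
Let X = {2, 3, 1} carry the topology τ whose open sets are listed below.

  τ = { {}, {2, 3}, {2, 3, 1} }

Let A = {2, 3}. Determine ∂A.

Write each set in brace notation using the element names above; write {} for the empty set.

{1}

opens ⊆ A: {}, {2, 3}; union → int = {2, 3}
complement {1}; its interior {}; cl(A) = X∖{} = {2, 3, 1}
boundary = {2, 3, 1} ∖ {2, 3} = {1}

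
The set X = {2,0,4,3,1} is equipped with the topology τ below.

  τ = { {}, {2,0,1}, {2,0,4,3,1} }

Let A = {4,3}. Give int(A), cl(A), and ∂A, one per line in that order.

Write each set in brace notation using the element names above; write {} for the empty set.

U open, U⊆A: {}. int(A) = ⋃ = {}
X∖A={2,0,1}, int(X∖A)={2,0,1}, hence cl(A)={4,3}
∂A: remove int from cl → {4,3}

int(A) = {}
cl(A)  = {4,3}
∂A     = {4,3}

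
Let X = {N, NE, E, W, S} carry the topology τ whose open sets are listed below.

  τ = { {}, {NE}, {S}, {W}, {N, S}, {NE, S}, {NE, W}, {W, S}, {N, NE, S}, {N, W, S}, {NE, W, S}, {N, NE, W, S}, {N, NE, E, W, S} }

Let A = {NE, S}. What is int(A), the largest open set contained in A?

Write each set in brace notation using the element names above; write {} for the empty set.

interior: largest open inside A is {NE, S} (from {}, {S}, {NE}, {NE, S})

{NE, S}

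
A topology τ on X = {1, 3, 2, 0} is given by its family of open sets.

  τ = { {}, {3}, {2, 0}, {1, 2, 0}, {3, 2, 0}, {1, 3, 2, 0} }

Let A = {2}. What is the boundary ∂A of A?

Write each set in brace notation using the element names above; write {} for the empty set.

{1, 2, 0}

opens ⊆ A: {}; union → int = {}
complement {1, 3, 0}; its interior {3}; cl(A) = X∖{3} = {1, 2, 0}
boundary = {1, 2, 0} ∖ {} = {1, 2, 0}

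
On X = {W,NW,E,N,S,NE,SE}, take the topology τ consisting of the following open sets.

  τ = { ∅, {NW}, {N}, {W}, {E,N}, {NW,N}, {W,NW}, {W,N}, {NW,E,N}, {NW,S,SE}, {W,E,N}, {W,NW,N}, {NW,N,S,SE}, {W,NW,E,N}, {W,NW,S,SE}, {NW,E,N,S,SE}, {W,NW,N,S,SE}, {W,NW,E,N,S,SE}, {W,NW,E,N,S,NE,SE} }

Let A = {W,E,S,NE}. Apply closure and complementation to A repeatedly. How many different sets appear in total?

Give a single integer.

8

X∖A={NW,N,SE}, int(X∖A)={NW,N}, hence cl(A)={W,E,S,NE,SE}
Orbit (k=closure, c=complement):
  1. A     = {W,E,S,NE}
  2. kA    = {W,E,S,NE,SE}
  3. cA    = {NW,N,SE}
  4. ckA   = {NW,N}
  5. kcA   = {NW,E,N,S,NE,SE}
  6. ckcA  = {W}
  7. kckcA = {W,NE}
  8. ckckcA = {NW,E,N,S,SE}
(closed under both — stop)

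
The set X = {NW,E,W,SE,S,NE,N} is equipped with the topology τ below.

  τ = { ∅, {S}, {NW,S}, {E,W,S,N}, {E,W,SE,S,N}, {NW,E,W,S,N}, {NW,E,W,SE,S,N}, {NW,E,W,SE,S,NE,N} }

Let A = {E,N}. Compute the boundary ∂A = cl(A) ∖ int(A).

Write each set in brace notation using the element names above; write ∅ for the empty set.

opens ⊆ A: ∅; union → int = ∅
complement {NW,W,SE,S,NE}; its interior {NW,S}; cl(A) = X∖{NW,S} = {E,W,SE,NE,N}
boundary = {E,W,SE,NE,N} ∖ ∅ = {E,W,SE,NE,N}

{E,W,SE,NE,N}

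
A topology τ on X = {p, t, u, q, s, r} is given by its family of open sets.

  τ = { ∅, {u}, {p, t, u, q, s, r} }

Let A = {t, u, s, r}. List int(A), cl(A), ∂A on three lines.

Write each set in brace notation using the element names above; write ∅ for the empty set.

int(A) = {u}
cl(A)  = {p, t, u, q, s, r}
∂A     = {p, t, q, s, r}

interior: largest open inside A is {u} (from ∅, {u})
cl via duality: int({p, q}) = ∅, so X∖∅ = {p, t, u, q, s, r}
cl∖int = {p, t, q, s, r}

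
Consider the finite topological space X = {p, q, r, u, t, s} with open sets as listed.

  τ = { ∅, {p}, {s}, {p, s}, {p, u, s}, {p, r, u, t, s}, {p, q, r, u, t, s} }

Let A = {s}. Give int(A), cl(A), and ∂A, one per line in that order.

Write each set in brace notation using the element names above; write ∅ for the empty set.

int(A) = {s}
cl(A)  = {q, r, u, t, s}
∂A     = {q, r, u, t}

U open, U⊆A: ∅, {s}. int(A) = ⋃ = {s}
X∖A={p, q, r, u, t}, int(X∖A)={p}, hence cl(A)={q, r, u, t, s}
∂A: remove int from cl → {q, r, u, t}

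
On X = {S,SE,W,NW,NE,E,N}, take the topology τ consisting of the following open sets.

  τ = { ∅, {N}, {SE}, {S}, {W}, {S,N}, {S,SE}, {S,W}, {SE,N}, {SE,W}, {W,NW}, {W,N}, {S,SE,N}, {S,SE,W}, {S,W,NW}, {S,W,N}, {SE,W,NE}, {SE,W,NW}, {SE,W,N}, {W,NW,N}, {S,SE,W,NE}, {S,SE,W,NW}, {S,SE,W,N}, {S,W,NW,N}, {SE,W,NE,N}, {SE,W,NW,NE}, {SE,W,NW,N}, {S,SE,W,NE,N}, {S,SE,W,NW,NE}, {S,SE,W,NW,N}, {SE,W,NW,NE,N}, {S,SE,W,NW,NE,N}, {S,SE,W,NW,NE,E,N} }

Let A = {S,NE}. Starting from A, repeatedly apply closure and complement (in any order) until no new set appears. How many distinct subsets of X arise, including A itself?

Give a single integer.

X∖A={SE,W,NW,E,N}, int(X∖A)={SE,W,NW,N}, hence cl(A)={S,NE,E}
Orbit (k=closure, c=complement):
  1. A     = {S,NE}
  2. kA    = {S,NE,E}
  3. cA    = {SE,W,NW,E,N}
  4. ckA   = {SE,W,NW,N}
  5. kcA   = {SE,W,NW,NE,E,N}
  6. ckcA  = {S}
  7. kckcA = {S,E}
  8. ckckcA = {SE,W,NW,NE,N}
(closed under both — stop)

8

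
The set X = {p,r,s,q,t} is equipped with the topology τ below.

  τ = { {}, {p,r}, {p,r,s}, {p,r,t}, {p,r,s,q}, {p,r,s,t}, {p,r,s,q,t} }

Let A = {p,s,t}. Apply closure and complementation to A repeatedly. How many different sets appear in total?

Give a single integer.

cl via duality: int({r,q}) = {}, so X∖{} = {p,r,s,q,t}
Write k for closure, c for complement:
  1. A     = {p,s,t}
  2. kA    = {p,r,s,q,t}
  3. cA    = {r,q}
  4. ckA   = {}
applying k or c yields no new set

4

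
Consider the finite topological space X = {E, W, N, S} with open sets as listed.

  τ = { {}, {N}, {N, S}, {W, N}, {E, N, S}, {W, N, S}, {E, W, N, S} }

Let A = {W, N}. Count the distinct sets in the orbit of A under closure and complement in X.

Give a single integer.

cl via duality: int({E, S}) = {}, so X∖{} = {E, W, N, S}
Write k for closure, c for complement:
  1. A     = {W, N}
  2. kA    = {E, W, N, S}
  3. cA    = {E, S}
  4. ckA   = {}
applying k or c yields no new set

4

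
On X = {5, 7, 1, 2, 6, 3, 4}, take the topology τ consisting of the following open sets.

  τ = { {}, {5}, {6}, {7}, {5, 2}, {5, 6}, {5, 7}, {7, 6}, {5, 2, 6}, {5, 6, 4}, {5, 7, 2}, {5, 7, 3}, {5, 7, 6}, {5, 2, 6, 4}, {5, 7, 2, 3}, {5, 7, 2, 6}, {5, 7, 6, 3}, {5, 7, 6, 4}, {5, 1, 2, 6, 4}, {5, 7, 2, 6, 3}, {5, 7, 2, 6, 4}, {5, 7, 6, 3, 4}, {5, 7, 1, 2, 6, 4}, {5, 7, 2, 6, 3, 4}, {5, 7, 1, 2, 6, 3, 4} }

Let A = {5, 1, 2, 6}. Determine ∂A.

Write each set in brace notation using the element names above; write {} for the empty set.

{1, 3, 4}

U open, U⊆A: {}, {6}, {5}, {5, 2}, {5, 6}, {5, 2, 6}. int(A) = ⋃ = {5, 2, 6}
X∖A={7, 3, 4}, int(X∖A)={7}, hence cl(A)={5, 1, 2, 6, 3, 4}
∂A: remove int from cl → {1, 3, 4}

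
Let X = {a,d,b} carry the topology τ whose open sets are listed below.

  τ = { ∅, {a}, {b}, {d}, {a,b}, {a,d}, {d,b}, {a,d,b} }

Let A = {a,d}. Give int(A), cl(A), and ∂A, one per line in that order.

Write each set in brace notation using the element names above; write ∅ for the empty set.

int(A) = {a,d}
cl(A)  = {a,d}
∂A     = ∅

open subsets of A: ∅, {d}, {a}, {a,d}; so int(A) = {a,d}
closure: X∖int(X∖A) = X∖{b} = {a,d}
∂A = {a,d} minus {a,d} = ∅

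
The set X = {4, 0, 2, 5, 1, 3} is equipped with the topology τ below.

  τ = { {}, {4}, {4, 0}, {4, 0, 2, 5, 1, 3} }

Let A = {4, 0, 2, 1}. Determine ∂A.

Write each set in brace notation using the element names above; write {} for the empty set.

opens ⊆ A: {}, {4}, {4, 0}; union → int = {4, 0}
complement {5, 3}; its interior {}; cl(A) = X∖{} = {4, 0, 2, 5, 1, 3}
boundary = {4, 0, 2, 5, 1, 3} ∖ {4, 0} = {2, 5, 1, 3}

{2, 5, 1, 3}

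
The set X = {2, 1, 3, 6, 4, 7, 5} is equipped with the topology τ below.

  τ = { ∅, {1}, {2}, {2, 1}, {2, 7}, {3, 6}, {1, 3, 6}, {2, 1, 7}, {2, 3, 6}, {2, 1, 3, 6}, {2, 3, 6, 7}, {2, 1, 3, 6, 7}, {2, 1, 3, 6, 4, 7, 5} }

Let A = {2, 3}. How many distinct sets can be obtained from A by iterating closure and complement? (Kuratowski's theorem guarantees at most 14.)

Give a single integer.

12

X∖A={1, 6, 4, 7, 5}, int(X∖A)={1}, hence cl(A)={2, 3, 6, 4, 7, 5}
Orbit (k=closure, c=complement):
  1. A     = {2, 3}
  2. kA    = {2, 3, 6, 4, 7, 5}
  3. cA    = {1, 6, 4, 7, 5}
  4. ckA   = {1}
  5. kcA   = {1, 3, 6, 4, 7, 5}
  6. kckA  = {1, 4, 5}
  7. ckcA  = {2}
  8. ckckA = {2, 3, 6, 7}
  9. kckcA = {2, 4, 7, 5}
  10. ckckcA = {1, 3, 6}
  11. kckckcA = {1, 3, 6, 4, 5}
  12. ckckckcA = {2, 7}
(closed under both — stop)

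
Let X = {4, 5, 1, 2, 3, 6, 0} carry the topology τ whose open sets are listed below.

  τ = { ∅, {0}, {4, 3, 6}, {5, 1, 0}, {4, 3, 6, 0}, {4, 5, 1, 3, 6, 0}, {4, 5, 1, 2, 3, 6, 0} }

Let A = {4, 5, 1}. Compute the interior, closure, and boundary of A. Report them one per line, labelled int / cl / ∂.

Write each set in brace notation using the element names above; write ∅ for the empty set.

U open, U⊆A: ∅. int(A) = ⋃ = ∅
X∖A={2, 3, 6, 0}, int(X∖A)={0}, hence cl(A)={4, 5, 1, 2, 3, 6}
∂A: remove int from cl → {4, 5, 1, 2, 3, 6}

int(A) = ∅
cl(A)  = {4, 5, 1, 2, 3, 6}
∂A     = {4, 5, 1, 2, 3, 6}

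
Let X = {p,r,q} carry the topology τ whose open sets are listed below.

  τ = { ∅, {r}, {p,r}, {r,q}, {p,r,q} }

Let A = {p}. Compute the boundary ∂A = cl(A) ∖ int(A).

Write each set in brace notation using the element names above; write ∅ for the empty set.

opens ⊆ A: ∅; union → int = ∅
complement {r,q}; its interior {r,q}; cl(A) = X∖{r,q} = {p}
boundary = {p} ∖ ∅ = {p}

{p}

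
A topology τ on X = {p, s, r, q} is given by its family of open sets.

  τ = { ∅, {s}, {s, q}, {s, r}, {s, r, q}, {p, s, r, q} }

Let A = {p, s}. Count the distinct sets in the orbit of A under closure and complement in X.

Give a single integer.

6

complement {r, q}; its interior ∅; cl(A) = X∖∅ = {p, s, r, q}
With k = closure, c = complement:
  1. A     = {p, s}
  2. kA    = {p, s, r, q}
  3. cA    = {r, q}
  4. ckA   = ∅
  5. kcA   = {p, r, q}
  6. ckcA  = {s}
k, c of each give nothing new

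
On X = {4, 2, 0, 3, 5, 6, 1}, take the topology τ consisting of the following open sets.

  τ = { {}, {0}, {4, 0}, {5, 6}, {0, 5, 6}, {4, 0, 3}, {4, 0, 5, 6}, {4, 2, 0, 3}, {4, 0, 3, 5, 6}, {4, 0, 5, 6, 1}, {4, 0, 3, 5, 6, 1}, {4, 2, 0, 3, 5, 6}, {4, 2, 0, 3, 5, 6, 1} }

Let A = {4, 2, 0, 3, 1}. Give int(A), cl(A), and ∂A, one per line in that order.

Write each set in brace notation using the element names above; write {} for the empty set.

open subsets of A: {}, {0}, {4, 0}, {4, 0, 3}, {4, 2, 0, 3}; so int(A) = {4, 2, 0, 3}
closure: X∖int(X∖A) = X∖{5, 6} = {4, 2, 0, 3, 1}
∂A = {4, 2, 0, 3, 1} minus {4, 2, 0, 3} = {1}

int(A) = {4, 2, 0, 3}
cl(A)  = {4, 2, 0, 3, 1}
∂A     = {1}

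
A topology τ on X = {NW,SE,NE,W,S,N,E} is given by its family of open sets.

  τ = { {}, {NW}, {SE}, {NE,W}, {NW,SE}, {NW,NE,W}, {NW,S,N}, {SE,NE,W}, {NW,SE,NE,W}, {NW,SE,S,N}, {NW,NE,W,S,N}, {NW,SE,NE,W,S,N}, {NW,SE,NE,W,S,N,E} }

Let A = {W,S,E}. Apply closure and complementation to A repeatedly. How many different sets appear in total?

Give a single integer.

closure: X∖int(X∖A) = X∖{NW,SE} = {NE,W,S,N,E}
Let k=closure and c=complement:
  1. A     = {W,S,E}
  2. kA    = {NE,W,S,N,E}
  3. cA    = {NW,SE,NE,N}
  4. ckA   = {NW,SE}
  5. kcA   = {NW,SE,NE,W,S,N,E}
  6. kckA  = {NW,SE,S,N,E}
  7. ckcA  = {}
  8. ckckA = {NE,W}
  9. kckckA = {NE,W,E}
  10. ckckckA = {NW,SE,S,N}
— saturated at 10

10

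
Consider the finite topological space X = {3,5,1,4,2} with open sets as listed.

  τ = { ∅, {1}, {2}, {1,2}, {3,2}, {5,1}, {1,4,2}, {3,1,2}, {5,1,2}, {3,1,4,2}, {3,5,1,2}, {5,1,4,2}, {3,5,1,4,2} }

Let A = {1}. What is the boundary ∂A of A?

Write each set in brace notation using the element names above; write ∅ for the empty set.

U open, U⊆A: ∅, {1}. int(A) = ⋃ = {1}
X∖A={3,5,4,2}, int(X∖A)={3,2}, hence cl(A)={5,1,4}
∂A: remove int from cl → {5,4}

{5,4}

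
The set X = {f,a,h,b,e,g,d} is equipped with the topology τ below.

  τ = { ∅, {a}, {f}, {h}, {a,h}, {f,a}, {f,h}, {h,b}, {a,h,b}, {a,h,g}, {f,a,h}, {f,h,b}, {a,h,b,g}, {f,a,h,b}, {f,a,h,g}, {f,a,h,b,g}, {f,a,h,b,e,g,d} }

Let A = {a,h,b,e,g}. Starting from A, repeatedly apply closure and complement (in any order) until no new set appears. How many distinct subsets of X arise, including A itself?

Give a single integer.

X∖A={f,d}, int(X∖A)={f}, hence cl(A)={a,h,b,e,g,d}
Orbit (k=closure, c=complement):
  1. A     = {a,h,b,e,g}
  2. kA    = {a,h,b,e,g,d}
  3. cA    = {f,d}
  4. ckA   = {f}
  5. kcA   = {f,e,d}
  6. ckcA  = {a,h,b,g}
(closed under both — stop)

6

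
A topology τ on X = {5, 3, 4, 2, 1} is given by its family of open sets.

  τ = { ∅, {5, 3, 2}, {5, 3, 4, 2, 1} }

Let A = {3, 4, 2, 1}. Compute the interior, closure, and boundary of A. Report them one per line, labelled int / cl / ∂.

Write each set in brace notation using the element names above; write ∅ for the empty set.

open subsets of A: ∅; so int(A) = ∅
closure: X∖int(X∖A) = X∖∅ = {5, 3, 4, 2, 1}
∂A = {5, 3, 4, 2, 1} minus ∅ = {5, 3, 4, 2, 1}

int(A) = ∅
cl(A)  = {5, 3, 4, 2, 1}
∂A     = {5, 3, 4, 2, 1}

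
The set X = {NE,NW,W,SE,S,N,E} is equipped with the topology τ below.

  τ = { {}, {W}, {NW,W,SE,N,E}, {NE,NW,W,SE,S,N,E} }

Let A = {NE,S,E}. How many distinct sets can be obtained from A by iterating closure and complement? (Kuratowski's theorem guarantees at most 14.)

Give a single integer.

6

X∖A={NW,W,SE,N}, int(X∖A)={W}, hence cl(A)={NE,NW,SE,S,N,E}
Orbit (k=closure, c=complement):
  1. A     = {NE,S,E}
  2. kA    = {NE,NW,SE,S,N,E}
  3. cA    = {NW,W,SE,N}
  4. ckA   = {W}
  5. kcA   = {NE,NW,W,SE,S,N,E}
  6. ckcA  = {}
(closed under both — stop)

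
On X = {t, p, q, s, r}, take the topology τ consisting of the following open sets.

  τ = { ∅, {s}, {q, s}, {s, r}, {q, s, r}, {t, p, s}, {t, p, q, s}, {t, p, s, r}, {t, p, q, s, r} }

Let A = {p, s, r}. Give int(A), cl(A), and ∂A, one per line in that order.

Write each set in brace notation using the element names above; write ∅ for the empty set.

int(A) = {s, r}
cl(A)  = {t, p, q, s, r}
∂A     = {t, p, q}

U open, U⊆A: ∅, {s}, {s, r}. int(A) = ⋃ = {s, r}
X∖A={t, q}, int(X∖A)=∅, hence cl(A)={t, p, q, s, r}
∂A: remove int from cl → {t, p, q}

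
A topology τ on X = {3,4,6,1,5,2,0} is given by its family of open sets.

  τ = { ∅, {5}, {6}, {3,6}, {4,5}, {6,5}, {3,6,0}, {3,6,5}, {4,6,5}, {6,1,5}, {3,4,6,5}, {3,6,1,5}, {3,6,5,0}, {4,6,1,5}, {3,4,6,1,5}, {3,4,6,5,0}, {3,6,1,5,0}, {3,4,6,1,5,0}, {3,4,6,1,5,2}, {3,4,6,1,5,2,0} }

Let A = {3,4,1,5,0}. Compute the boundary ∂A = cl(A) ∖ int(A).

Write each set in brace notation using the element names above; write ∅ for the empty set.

{3,1,2,0}

interior: largest open inside A is {4,5} (from ∅, {5}, {4,5})
cl via duality: int({6,2}) = {6}, so X∖{6} = {3,4,1,5,2,0}
cl∖int = {3,1,2,0}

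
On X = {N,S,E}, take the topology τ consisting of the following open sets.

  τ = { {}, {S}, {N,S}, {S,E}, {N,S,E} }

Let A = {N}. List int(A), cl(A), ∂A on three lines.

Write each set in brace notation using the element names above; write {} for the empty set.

int(A) = {}
cl(A)  = {N}
∂A     = {N}

interior: largest open inside A is {} (from {})
cl via duality: int({S,E}) = {S,E}, so X∖{S,E} = {N}
cl∖int = {N}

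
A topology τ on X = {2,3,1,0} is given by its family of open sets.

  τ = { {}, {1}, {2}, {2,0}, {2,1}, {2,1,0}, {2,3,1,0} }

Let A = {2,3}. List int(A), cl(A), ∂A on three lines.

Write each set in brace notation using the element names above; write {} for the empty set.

int(A) = {2}
cl(A)  = {2,3,0}
∂A     = {3,0}

interior: largest open inside A is {2} (from {}, {2})
cl via duality: int({1,0}) = {1}, so X∖{1} = {2,3,0}
cl∖int = {3,0}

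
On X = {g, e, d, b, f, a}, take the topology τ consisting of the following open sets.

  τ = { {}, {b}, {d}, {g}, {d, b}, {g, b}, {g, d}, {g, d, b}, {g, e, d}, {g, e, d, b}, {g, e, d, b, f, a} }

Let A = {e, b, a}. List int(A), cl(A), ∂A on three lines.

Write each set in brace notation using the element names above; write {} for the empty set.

open subsets of A: {}, {b}; so int(A) = {b}
closure: X∖int(X∖A) = X∖{g, d} = {e, b, f, a}
∂A = {e, b, f, a} minus {b} = {e, f, a}

int(A) = {b}
cl(A)  = {e, b, f, a}
∂A     = {e, f, a}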